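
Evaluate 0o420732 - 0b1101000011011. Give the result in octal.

0o403677

0b1101000011011 = 0o15033 in octal.
Subtract column by column in base 8:
  2-3 → 7 (borrow)
  3-3-1 → 7 (borrow)
  7-0-1 → 6
  0-5 → 3 (borrow)
  2-1-1 → 0
  4-0 → 4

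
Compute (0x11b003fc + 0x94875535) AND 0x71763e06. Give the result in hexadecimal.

0x20361800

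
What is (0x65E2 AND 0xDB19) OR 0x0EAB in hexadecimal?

0x65E2 AND 0xDB19 = 0x4100.
Then OR with 0x0EAB.

0x4FAB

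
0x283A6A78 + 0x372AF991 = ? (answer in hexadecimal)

0x5F656409

Add column by column in base 16, right to left:
  8+1 = 9
  7+9 = 0 carry 1
  A+9+1 = 4 carry 1
  6+F+1 = 6 carry 1
  A+A+1 = 5 carry 1
  3+2+1 = 6
  8+7 = F
  2+3 = 5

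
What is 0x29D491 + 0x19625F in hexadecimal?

Add column by column in base 16, right to left:
  1+F = 0 carry 1
  9+5+1 = F
  4+2 = 6
  D+6 = 3 carry 1
  9+9+1 = 3 carry 1
  2+1+1 = 4

0x4336F0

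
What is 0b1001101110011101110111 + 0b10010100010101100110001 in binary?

0b11100010001001010101000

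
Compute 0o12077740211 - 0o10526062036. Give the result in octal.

Subtract column by column in base 8:
  1-6 → 3 (borrow)
  1-3-1 → 5 (borrow)
  2-0-1 → 1
  0-2 → 6 (borrow)
  4-6-1 → 5 (borrow)
  7-0-1 → 6
  7-6 → 1
  7-2 → 5
  0-5 → 3 (borrow)
  2-0-1 → 1
  1-1 → 0

0o1351656153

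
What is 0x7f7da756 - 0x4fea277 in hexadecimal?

Subtract column by column in base 16:
  6-7 → f (borrow)
  5-7-1 → d (borrow)
  7-2-1 → 4
  a-a → 0
  d-e → f (borrow)
  7-f-1 → 7 (borrow)
  f-4-1 → a
  7-0 → 7

0x7a7f04df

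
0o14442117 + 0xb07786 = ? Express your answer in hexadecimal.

0o14442117 = 0x32444f in hexadecimal.
Add column by column in base 16, right to left:
  f+6 = 5 carry 1
  4+8+1 = d
  4+7 = b
  4+7 = b
  2+0 = 2
  3+b = e

0xe2bbd5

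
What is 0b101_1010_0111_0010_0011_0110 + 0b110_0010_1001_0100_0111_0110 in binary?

0b101111010000011010101100

Add column by column in base 2, right to left:
  0+0 = 0
  1+1 = 0 carry 1
  1+1+1 = 1 carry 1
  0+0+1 = 1
  1+1 = 0 carry 1
  1+1+1 = 1 carry 1
  0+1+1 = 0 carry 1
  0+0+1 = 1
  0+0 = 0
  1+0 = 1
  0+1 = 1
  0+0 = 0
  1+1 = 0 carry 1
  1+0+1 = 0 carry 1
  1+0+1 = 0 carry 1
  0+1+1 = 0 carry 1
  0+0+1 = 1
  1+1 = 0 carry 1
  0+0+1 = 1
  1+0 = 1
  1+0 = 1
  0+1 = 1
  1+1 = 0 carry 1
  final carry 1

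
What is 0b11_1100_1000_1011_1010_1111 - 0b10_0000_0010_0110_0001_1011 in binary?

Subtract column by column in base 2:
  1-1 → 0
  1-1 → 0
  1-0 → 1
  1-1 → 0
  0-1 → 1 (borrow)
  1-0-1 → 0
  0-0 → 0
  1-0 → 1
  1-0 → 1
  1-1 → 0
  0-1 → 1 (borrow)
  1-0-1 → 0
  0-0 → 0
  0-1 → 1 (borrow)
  0-0-1 → 1 (borrow)
  1-0-1 → 0
  0-0 → 0
  0-0 → 0
  1-0 → 1
  1-0 → 1
  1-0 → 1
  1-1 → 0

0b111000110010110010100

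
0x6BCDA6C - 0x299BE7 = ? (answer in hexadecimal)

Subtract column by column in base 16:
  C-7 → 5
  6-E → 8 (borrow)
  A-B-1 → E (borrow)
  D-9-1 → 3
  C-9 → 3
  B-2 → 9
  6-0 → 6

0x6933E85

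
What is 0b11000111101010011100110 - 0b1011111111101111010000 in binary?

Subtract column by column in base 2:
  0-0 → 0
  1-0 → 1
  1-0 → 1
  0-0 → 0
  0-1 → 1 (borrow)
  1-0-1 → 0
  1-1 → 0
  1-1 → 0
  0-1 → 1 (borrow)
  0-1-1 → 0 (borrow)
  1-0-1 → 0
  0-1 → 1 (borrow)
  1-1-1 → 1 (borrow)
  0-1-1 → 0 (borrow)
  1-1-1 → 1 (borrow)
  1-1-1 → 1 (borrow)
  1-1-1 → 1 (borrow)
  1-1-1 → 1 (borrow)
  0-1-1 → 0 (borrow)
  0-1-1 → 0 (borrow)
  0-0-1 → 1 (borrow)
  1-1-1 → 1 (borrow)
  1-0-1 → 0

0b1100111101100100010110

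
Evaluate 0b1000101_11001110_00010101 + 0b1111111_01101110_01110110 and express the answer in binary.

Add column by column in base 2, right to left:
  1+0 = 1
  0+1 = 1
  1+1 = 0 carry 1
  0+0+1 = 1
  1+1 = 0 carry 1
  0+1+1 = 0 carry 1
  0+1+1 = 0 carry 1
  0+0+1 = 1
  0+0 = 0
  1+1 = 0 carry 1
  1+1+1 = 1 carry 1
  1+1+1 = 1 carry 1
  0+0+1 = 1
  0+1 = 1
  1+1 = 0 carry 1
  1+0+1 = 0 carry 1
  1+1+1 = 1 carry 1
  0+1+1 = 0 carry 1
  1+1+1 = 1 carry 1
  0+1+1 = 0 carry 1
  0+1+1 = 0 carry 1
  0+1+1 = 0 carry 1
  1+1+1 = 1 carry 1
  final carry 1

0b110001010011110010001011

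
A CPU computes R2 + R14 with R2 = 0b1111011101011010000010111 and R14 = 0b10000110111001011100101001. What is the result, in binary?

Add column by column in base 2, right to left:
  1+1 = 0 carry 1
  1+0+1 = 0 carry 1
  1+0+1 = 0 carry 1
  0+1+1 = 0 carry 1
  1+0+1 = 0 carry 1
  0+1+1 = 0 carry 1
  0+0+1 = 1
  0+0 = 0
  0+1 = 1
  0+1 = 1
  1+1 = 0 carry 1
  0+0+1 = 1
  1+1 = 0 carry 1
  1+0+1 = 0 carry 1
  0+0+1 = 1
  1+1 = 0 carry 1
  0+1+1 = 0 carry 1
  1+1+1 = 1 carry 1
  1+0+1 = 0 carry 1
  1+1+1 = 1 carry 1
  0+1+1 = 0 carry 1
  1+0+1 = 0 carry 1
  1+0+1 = 0 carry 1
  1+0+1 = 0 carry 1
  1+0+1 = 0 carry 1
  0+1+1 = 0 carry 1
  final carry 1

0b100000010100100101101000000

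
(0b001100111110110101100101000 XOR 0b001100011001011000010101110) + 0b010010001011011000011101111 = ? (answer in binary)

First 0b001100111110110101100101000 XOR 0b001100011001011000010101110 = 0b000000100111101101110000110.
Add column by column in base 2, right to left:
  0+1 = 1
  1+1 = 0 carry 1
  1+1+1 = 1 carry 1
  0+1+1 = 0 carry 1
  0+0+1 = 1
  0+1 = 1
  0+1 = 1
  1+1 = 0 carry 1
  1+0+1 = 0 carry 1
  1+0+1 = 0 carry 1
  0+0+1 = 1
  1+0 = 1
  1+1 = 0 carry 1
  0+1+1 = 0 carry 1
  1+0+1 = 0 carry 1
  1+1+1 = 1 carry 1
  1+1+1 = 1 carry 1
  1+0+1 = 0 carry 1
  0+1+1 = 0 carry 1
  0+0+1 = 1
  1+0 = 1
  0+0 = 0
  0+1 = 1
  0+0 = 0
  0+0 = 0
  0+1 = 1

0b10010110011000110001110101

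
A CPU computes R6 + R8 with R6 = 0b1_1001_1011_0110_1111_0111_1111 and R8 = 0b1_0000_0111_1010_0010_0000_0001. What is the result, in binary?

0b10101000110001000110000000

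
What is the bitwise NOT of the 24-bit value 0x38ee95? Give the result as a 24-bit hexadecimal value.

Each hex digit d becomes f−d:
  3→c, 8→7, e→1, e→1, 9→6, 5→a

0xc7116a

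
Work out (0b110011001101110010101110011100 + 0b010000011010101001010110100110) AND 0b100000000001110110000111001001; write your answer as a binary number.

0b10100000101000000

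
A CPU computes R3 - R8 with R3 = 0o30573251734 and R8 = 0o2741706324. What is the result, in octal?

Subtract column by column in base 8:
  4-4 → 0
  3-2 → 1
  7-3 → 4
  1-6 → 3 (borrow)
  5-0-1 → 4
  2-7 → 3 (borrow)
  3-1-1 → 1
  7-4 → 3
  5-7 → 6 (borrow)
  0-2-1 → 5 (borrow)
  3-0-1 → 2

0o25631343410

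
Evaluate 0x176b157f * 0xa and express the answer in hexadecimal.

0xea2ed6f6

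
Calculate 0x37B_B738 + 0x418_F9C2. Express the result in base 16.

Add column by column in base 16, right to left:
  8+2 = A
  3+C = F
  7+9 = 0 carry 1
  B+F+1 = B carry 1
  B+8+1 = 4 carry 1
  7+1+1 = 9
  3+4 = 7

0x794B0FA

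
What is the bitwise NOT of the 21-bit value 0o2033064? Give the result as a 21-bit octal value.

Each oct digit d becomes 7−d:
  2→5, 0→7, 3→4, 3→4, 0→7, 6→1, 4→3

0o5744713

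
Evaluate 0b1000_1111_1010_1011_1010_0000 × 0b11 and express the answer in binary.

0b1101011110000001011100000

Multiply each base-2 digit by 3, carrying:
  0×3 = 0 → write 0
  0×3 = 0 → write 0
  0×3 = 0 → write 0
  0×3 = 0 → write 0
  0×3 = 0 → write 0
  1×3 = 3 → write 1 carry 1
  0×3+1 = 1 → write 1
  1×3 = 3 → write 1 carry 1
  1×3+1 = 4 → write 0 carry 2
  1×3+2 = 5 → write 1 carry 2
  0×3+2 = 2 → write 0 carry 1
  1×3+1 = 4 → write 0 carry 2
  0×3+2 = 2 → write 0 carry 1
  1×3+1 = 4 → write 0 carry 2
  0×3+2 = 2 → write 0 carry 1
  1×3+1 = 4 → write 0 carry 2
  1×3+2 = 5 → write 1 carry 2
  1×3+2 = 5 → write 1 carry 2
  1×3+2 = 5 → write 1 carry 2
  1×3+2 = 5 → write 1 carry 2
  0×3+2 = 2 → write 0 carry 1
  0×3+1 = 1 → write 1
  0×3 = 0 → write 0
  1×3 = 3 → write 1 carry 1
  remaining carry: 1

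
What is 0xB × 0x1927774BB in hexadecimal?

0x114B220409

Multiply each base-16 digit by 11, carrying:
  B×11 = 121 → write 9 carry 7
  B×11+7 = 128 → write 0 carry 8
  4×11+8 = 52 → write 4 carry 3
  7×11+3 = 80 → write 0 carry 5
  7×11+5 = 82 → write 2 carry 5
  7×11+5 = 82 → write 2 carry 5
  2×11+5 = 27 → write B carry 1
  9×11+1 = 100 → write 4 carry 6
  1×11+6 = 17 → write 1 carry 1
  remaining carry: 1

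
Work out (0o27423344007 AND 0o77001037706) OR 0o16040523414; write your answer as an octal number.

0o37041527416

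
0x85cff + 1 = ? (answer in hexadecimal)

The trailing 2 digits are F (max in base 16), so adding 1 cascades: they roll to 0 and the next digit up increments.

0x85d00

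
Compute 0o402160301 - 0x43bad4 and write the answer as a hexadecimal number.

0o402160301 = 0x408e0c1 in hexadecimal.
Subtract column by column in base 16:
  1-4 → d (borrow)
  c-d-1 → e (borrow)
  0-a-1 → 5 (borrow)
  e-b-1 → 2
  8-3 → 5
  0-4 → c (borrow)
  4-0-1 → 3

0x3c525ed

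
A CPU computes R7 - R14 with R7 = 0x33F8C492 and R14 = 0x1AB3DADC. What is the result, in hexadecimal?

0x1944E9B6

Subtract column by column in base 16:
  2-C → 6 (borrow)
  9-D-1 → B (borrow)
  4-A-1 → 9 (borrow)
  C-D-1 → E (borrow)
  8-3-1 → 4
  F-B → 4
  3-A → 9 (borrow)
  3-1-1 → 1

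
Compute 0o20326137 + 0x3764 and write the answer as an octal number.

0o20361703

0x3764 = 0o33544 in octal.
Add column by column in base 8, right to left:
  7+4 = 3 carry 1
  3+4+1 = 0 carry 1
  1+5+1 = 7
  6+3 = 1 carry 1
  2+3+1 = 6
  3+0 = 3
  0+0 = 0
  2+0 = 2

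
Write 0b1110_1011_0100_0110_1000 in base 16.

0xEB468

Group the bits into nibbles: 1110 1011 0100 0110 1000 → EB468.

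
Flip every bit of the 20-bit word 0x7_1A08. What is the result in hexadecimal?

Each hex digit d becomes F−d:
  7→8, 1→E, A→5, 0→F, 8→7

0x8E5F7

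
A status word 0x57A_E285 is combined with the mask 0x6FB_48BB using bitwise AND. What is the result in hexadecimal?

0x47A4081

AND each hex digit independently (no carries):
  5&6=4, 7&F=7, A&B=A, E&4=4, 2&8=0, 8&B=8, 5&B=1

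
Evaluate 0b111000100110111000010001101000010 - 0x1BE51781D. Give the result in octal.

0b111000100110111000010001101000010 = 0o70467021502 in octal.
0x1BE51781D = 0o67624274035 in octal.
Subtract column by column in base 8:
  2-5 → 5 (borrow)
  0-3-1 → 4 (borrow)
  5-0-1 → 4
  1-4 → 5 (borrow)
  2-7-1 → 2 (borrow)
  0-2-1 → 5 (borrow)
  7-4-1 → 2
  6-2 → 4
  4-6 → 6 (borrow)
  0-7-1 → 0 (borrow)
  7-6-1 → 0

0o642525445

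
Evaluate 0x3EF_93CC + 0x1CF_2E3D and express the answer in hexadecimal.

0x5BEC209

Add column by column in base 16, right to left:
  C+D = 9 carry 1
  C+3+1 = 0 carry 1
  3+E+1 = 2 carry 1
  9+2+1 = C
  F+F = E carry 1
  E+C+1 = B carry 1
  3+1+1 = 5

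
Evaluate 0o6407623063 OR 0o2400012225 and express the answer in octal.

OR each oct digit independently (no carries):
  6|2=6, 4|4=4, 0|0=0, 7|0=7, 6|0=6, 2|1=3, 3|2=3, 0|2=2, 6|2=6, 3|5=7

0o6407633267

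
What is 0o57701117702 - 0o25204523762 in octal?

Subtract column by column in base 8:
  2-2 → 0
  0-6 → 2 (borrow)
  7-7-1 → 7 (borrow)
  7-3-1 → 3
  1-2 → 7 (borrow)
  1-5-1 → 3 (borrow)
  1-4-1 → 4 (borrow)
  0-0-1 → 7 (borrow)
  7-2-1 → 4
  7-5 → 2
  5-2 → 3

0o32474373720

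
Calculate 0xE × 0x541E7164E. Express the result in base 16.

0x499AA33844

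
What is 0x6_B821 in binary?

Expand each hex digit to 4 bits: 6=0110 B=1011 8=1000 2=0010 1=0001.

0b1101011100000100001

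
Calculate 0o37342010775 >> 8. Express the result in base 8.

0o76704021

8 bits is not a whole number of base-8 digits; in binary: 11111011100010000001000111111101 >> 8 = 111110111000100000010001.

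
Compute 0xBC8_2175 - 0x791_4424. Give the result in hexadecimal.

Subtract column by column in base 16:
  5-4 → 1
  7-2 → 5
  1-4 → D (borrow)
  2-4-1 → D (borrow)
  8-1-1 → 6
  C-9 → 3
  B-7 → 4

0x436DD51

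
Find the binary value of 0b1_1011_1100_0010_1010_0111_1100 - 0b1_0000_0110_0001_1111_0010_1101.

0b101101100000101101001111

Subtract column by column in base 2:
  0-1 → 1 (borrow)
  0-0-1 → 1 (borrow)
  1-1-1 → 1 (borrow)
  1-1-1 → 1 (borrow)
  1-0-1 → 0
  1-1 → 0
  1-0 → 1
  0-0 → 0
  0-1 → 1 (borrow)
  1-1-1 → 1 (borrow)
  0-1-1 → 0 (borrow)
  1-1-1 → 1 (borrow)
  0-1-1 → 0 (borrow)
  1-0-1 → 0
  0-0 → 0
  0-0 → 0
  0-0 → 0
  0-1 → 1 (borrow)
  1-1-1 → 1 (borrow)
  1-0-1 → 0
  1-0 → 1
  1-0 → 1
  0-0 → 0
  1-0 → 1
  1-1 → 0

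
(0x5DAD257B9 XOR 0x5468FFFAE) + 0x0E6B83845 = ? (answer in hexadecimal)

First 0x5DAD257B9 XOR 0x5468FFFAE = 0x09C5DA817.
Add column by column in base 16, right to left:
  7+5 = C
  1+4 = 5
  8+8 = 0 carry 1
  A+3+1 = E
  D+8 = 5 carry 1
  5+B+1 = 1 carry 1
  C+6+1 = 3 carry 1
  9+E+1 = 8 carry 1
  final carry 1

0x18315E05C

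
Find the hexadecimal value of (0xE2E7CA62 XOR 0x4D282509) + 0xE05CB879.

0x1902CA7E4

First 0xE2E7CA62 XOR 0x4D282509 = 0xAFCFEF6B.
Add column by column in base 16, right to left:
  B+9 = 4 carry 1
  6+7+1 = E
  F+8 = 7 carry 1
  E+B+1 = A carry 1
  F+C+1 = C carry 1
  C+5+1 = 2 carry 1
  F+0+1 = 0 carry 1
  A+E+1 = 9 carry 1
  final carry 1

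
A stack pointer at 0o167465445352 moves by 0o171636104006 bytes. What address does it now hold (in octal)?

0o361323551360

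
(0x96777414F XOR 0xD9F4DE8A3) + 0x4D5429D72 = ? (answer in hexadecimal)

First 0x96777414F XOR 0xD9F4DE8A3 = 0x4F83AA9EC.
Add column by column in base 16, right to left:
  C+2 = E
  E+7 = 5 carry 1
  9+D+1 = 7 carry 1
  A+9+1 = 4 carry 1
  A+2+1 = D
  3+4 = 7
  8+5 = D
  F+D = C carry 1
  4+4+1 = 9

0x9CD7D475E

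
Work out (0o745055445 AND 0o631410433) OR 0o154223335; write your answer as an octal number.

0o755233735

0o745055445 AND 0o631410433 = 0o601010401.
Then OR with 0o154223335.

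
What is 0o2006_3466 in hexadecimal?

0x406736

Each octal digit is 3 bits: 2=010 0=000 0=000 6=110 3=011 4=100 6=110 6=110.
Group the bits into nibbles: 0100 0000 0110 0111 0011 0110 → 406736.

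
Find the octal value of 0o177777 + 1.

0o200000

The trailing 5 digits are 7 (max in base 8), so adding 1 cascades: they roll to 0 and the next digit up increments.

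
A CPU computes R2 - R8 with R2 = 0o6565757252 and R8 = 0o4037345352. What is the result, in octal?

Subtract column by column in base 8:
  2-2 → 0
  5-5 → 0
  2-3 → 7 (borrow)
  7-5-1 → 1
  5-4 → 1
  7-3 → 4
  5-7 → 6 (borrow)
  6-3-1 → 2
  5-0 → 5
  6-4 → 2

0o2526411700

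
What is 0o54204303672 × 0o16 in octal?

0o1153475266054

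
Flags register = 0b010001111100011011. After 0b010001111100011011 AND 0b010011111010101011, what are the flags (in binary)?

0b010001111000001011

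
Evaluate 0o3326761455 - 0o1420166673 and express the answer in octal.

Subtract column by column in base 8:
  5-3 → 2
  5-7 → 6 (borrow)
  4-6-1 → 5 (borrow)
  1-6-1 → 2 (borrow)
  6-6-1 → 7 (borrow)
  7-1-1 → 5
  6-0 → 6
  2-2 → 0
  3-4 → 7 (borrow)
  3-1-1 → 1

0o1706572562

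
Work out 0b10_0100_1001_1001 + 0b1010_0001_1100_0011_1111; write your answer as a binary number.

Add column by column in base 2, right to left:
  1+1 = 0 carry 1
  0+1+1 = 0 carry 1
  0+1+1 = 0 carry 1
  1+1+1 = 1 carry 1
  1+1+1 = 1 carry 1
  0+1+1 = 0 carry 1
  0+0+1 = 1
  1+0 = 1
  0+0 = 0
  0+0 = 0
  1+1 = 0 carry 1
  0+1+1 = 0 carry 1
  0+1+1 = 0 carry 1
  1+0+1 = 0 carry 1
  0+0+1 = 1
  0+0 = 0
  0+0 = 0
  0+1 = 1
  0+0 = 0
  0+1 = 1

0b10100100000011011000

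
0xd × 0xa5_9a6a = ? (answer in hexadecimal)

0x868d762

Multiply each base-16 digit by 13, carrying:
  a×13 = 130 → write 2 carry 8
  6×13+8 = 86 → write 6 carry 5
  a×13+5 = 135 → write 7 carry 8
  9×13+8 = 125 → write d carry 7
  5×13+7 = 72 → write 8 carry 4
  a×13+4 = 134 → write 6 carry 8
  remaining carry: 8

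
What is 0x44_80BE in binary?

0b10001001000000010111110

Expand each hex digit to 4 bits: 4=0100 4=0100 8=1000 0=0000 B=1011 E=1110.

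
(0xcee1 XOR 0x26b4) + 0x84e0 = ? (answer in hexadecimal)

0x16d35

First 0xcee1 XOR 0x26b4 = 0xe855.
Add column by column in base 16, right to left:
  5+0 = 5
  5+e = 3 carry 1
  8+4+1 = d
  e+8 = 6 carry 1
  final carry 1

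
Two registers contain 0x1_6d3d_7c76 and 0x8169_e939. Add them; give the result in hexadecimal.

Add column by column in base 16, right to left:
  6+9 = f
  7+3 = a
  c+9 = 5 carry 1
  7+e+1 = 6 carry 1
  d+9+1 = 7 carry 1
  3+6+1 = a
  d+1 = e
  6+8 = e
  1+0 = 1

0x1eea765af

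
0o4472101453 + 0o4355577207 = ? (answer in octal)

0o11047700662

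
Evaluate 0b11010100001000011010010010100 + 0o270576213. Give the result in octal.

0o3531630437

0b11010100001000011010010010100 = 0o3241032224 in octal.
Add column by column in base 8, right to left:
  4+3 = 7
  2+1 = 3
  2+2 = 4
  2+6 = 0 carry 1
  3+7+1 = 3 carry 1
  0+5+1 = 6
  1+0 = 1
  4+7 = 3 carry 1
  2+2+1 = 5
  3+0 = 3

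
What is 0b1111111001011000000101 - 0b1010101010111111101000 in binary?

0b101001110011000011101

Subtract column by column in base 2:
  1-0 → 1
  0-0 → 0
  1-0 → 1
  0-1 → 1 (borrow)
  0-0-1 → 1 (borrow)
  0-1-1 → 0 (borrow)
  0-1-1 → 0 (borrow)
  0-1-1 → 0 (borrow)
  0-1-1 → 0 (borrow)
  1-1-1 → 1 (borrow)
  1-1-1 → 1 (borrow)
  0-1-1 → 0 (borrow)
  1-0-1 → 0
  0-1 → 1 (borrow)
  0-0-1 → 1 (borrow)
  1-1-1 → 1 (borrow)
  1-0-1 → 0
  1-1 → 0
  1-0 → 1
  1-1 → 0
  1-0 → 1
  1-1 → 0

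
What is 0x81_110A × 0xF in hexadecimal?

0x78FFF96

Multiply each base-16 digit by 15, carrying:
  A×15 = 150 → write 6 carry 9
  0×15+9 = 9 → write 9
  1×15 = 15 → write F
  1×15 = 15 → write F
  1×15 = 15 → write F
  8×15 = 120 → write 8 carry 7
  remaining carry: 7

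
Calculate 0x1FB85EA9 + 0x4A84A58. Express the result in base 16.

Add column by column in base 16, right to left:
  9+8 = 1 carry 1
  A+5+1 = 0 carry 1
  E+A+1 = 9 carry 1
  5+4+1 = A
  8+8 = 0 carry 1
  B+A+1 = 6 carry 1
  F+4+1 = 4 carry 1
  1+0+1 = 2

0x2460A901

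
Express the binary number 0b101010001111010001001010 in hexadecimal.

Group the bits into nibbles: 1010 1000 1111 0100 0100 1010 → a8f44a.

0xa8f44a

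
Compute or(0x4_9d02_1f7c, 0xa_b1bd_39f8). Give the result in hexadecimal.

0xebdbf3ffc

OR each hex digit independently (no carries):
  4|a=e, 9|b=b, d|1=d, 0|b=b, 2|d=f, 1|3=3, f|9=f, 7|f=f, c|8=c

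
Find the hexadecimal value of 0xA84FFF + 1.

0xA85000

The trailing 3 digits are F (max in base 16), so adding 1 cascades: they roll to 0 and the next digit up increments.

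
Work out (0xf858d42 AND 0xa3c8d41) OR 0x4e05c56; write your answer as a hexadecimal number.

0xee4dd56

0xf858d42 AND 0xa3c8d41 = 0xa048d40.
Then OR with 0x4e05c56.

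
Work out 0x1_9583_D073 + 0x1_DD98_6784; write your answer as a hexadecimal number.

0x3731C37F7

Add column by column in base 16, right to left:
  3+4 = 7
  7+8 = F
  0+7 = 7
  D+6 = 3 carry 1
  3+8+1 = C
  8+9 = 1 carry 1
  5+D+1 = 3 carry 1
  9+D+1 = 7 carry 1
  1+1+1 = 3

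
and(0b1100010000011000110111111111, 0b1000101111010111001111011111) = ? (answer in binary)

AND bit by bit (1 only where both bits are 1):
  1100010000011000110111111111
& 1000101111010111001111011111
= 1000000000010000000111011111

0b1000000000010000000111011111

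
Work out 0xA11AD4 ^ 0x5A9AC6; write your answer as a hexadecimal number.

XOR each hex digit independently (no carries):
  A^5=F, 1^A=B, 1^9=8, A^A=0, D^C=1, 4^6=2

0xFB8012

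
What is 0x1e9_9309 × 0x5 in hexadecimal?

0x98fdf2d

Multiply each base-16 digit by 5, carrying:
  9×5 = 45 → write d carry 2
  0×5+2 = 2 → write 2
  3×5 = 15 → write f
  9×5 = 45 → write d carry 2
  9×5+2 = 47 → write f carry 2
  e×5+2 = 72 → write 8 carry 4
  1×5+4 = 9 → write 9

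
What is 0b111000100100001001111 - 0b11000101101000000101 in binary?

Subtract column by column in base 2:
  1-1 → 0
  1-0 → 1
  1-1 → 0
  1-0 → 1
  0-0 → 0
  0-0 → 0
  1-0 → 1
  0-0 → 0
  0-0 → 0
  0-1 → 1 (borrow)
  0-0-1 → 1 (borrow)
  1-1-1 → 1 (borrow)
  0-1-1 → 0 (borrow)
  0-0-1 → 1 (borrow)
  1-1-1 → 1 (borrow)
  0-0-1 → 1 (borrow)
  0-0-1 → 1 (borrow)
  0-0-1 → 1 (borrow)
  1-1-1 → 1 (borrow)
  1-1-1 → 1 (borrow)
  1-0-1 → 0

0b11111110111001001010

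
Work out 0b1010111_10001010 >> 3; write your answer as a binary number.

0b101011110001

Right shift by 3: drop the 3 least-significant bits.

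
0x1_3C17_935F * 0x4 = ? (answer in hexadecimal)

0x4F05E4D7C

Multiply each base-16 digit by 4, carrying:
  F×4 = 60 → write C carry 3
  5×4+3 = 23 → write 7 carry 1
  3×4+1 = 13 → write D
  9×4 = 36 → write 4 carry 2
  7×4+2 = 30 → write E carry 1
  1×4+1 = 5 → write 5
  C×4 = 48 → write 0 carry 3
  3×4+3 = 15 → write F
  1×4 = 4 → write 4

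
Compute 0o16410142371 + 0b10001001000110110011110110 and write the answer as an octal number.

0b10001001000110110011110110 = 0o211066366 in octal.
Add column by column in base 8, right to left:
  1+6 = 7
  7+6 = 5 carry 1
  3+3+1 = 7
  2+6 = 0 carry 1
  4+6+1 = 3 carry 1
  1+0+1 = 2
  0+1 = 1
  1+1 = 2
  4+2 = 6
  6+0 = 6
  1+0 = 1

0o16621230757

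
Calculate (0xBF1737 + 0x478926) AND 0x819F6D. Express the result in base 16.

Add column by column in base 16, right to left:
  7+6 = D
  3+2 = 5
  7+9 = 0 carry 1
  1+8+1 = A
  F+7 = 6 carry 1
  B+4+1 = 0 carry 1
  final carry 1
Sum = 0x106A05D; now AND with 0x819F6D:
  1&0=0, 0&8=0, 6&1=0, A&9=8, 0&F=0, 5&6=4, D&D=D

0x804D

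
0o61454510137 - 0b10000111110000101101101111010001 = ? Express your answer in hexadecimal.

0x104EFB48E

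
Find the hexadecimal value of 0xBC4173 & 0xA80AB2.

AND each hex digit independently (no carries):
  B&A=A, C&8=8, 4&0=0, 1&A=0, 7&B=3, 3&2=2

0xA80032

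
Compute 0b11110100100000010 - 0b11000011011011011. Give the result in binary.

0b110001000100111

Subtract column by column in base 2:
  0-1 → 1 (borrow)
  1-1-1 → 1 (borrow)
  0-0-1 → 1 (borrow)
  0-1-1 → 0 (borrow)
  0-1-1 → 0 (borrow)
  0-0-1 → 1 (borrow)
  0-1-1 → 0 (borrow)
  0-1-1 → 0 (borrow)
  1-0-1 → 0
  0-1 → 1 (borrow)
  0-1-1 → 0 (borrow)
  1-0-1 → 0
  0-0 → 0
  1-0 → 1
  1-0 → 1
  1-1 → 0
  1-1 → 0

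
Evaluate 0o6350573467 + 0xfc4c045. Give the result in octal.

0o10331733574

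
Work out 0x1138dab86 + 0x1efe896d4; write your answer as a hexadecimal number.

0x30376425a

Add column by column in base 16, right to left:
  6+4 = a
  8+d = 5 carry 1
  b+6+1 = 2 carry 1
  a+9+1 = 4 carry 1
  d+8+1 = 6 carry 1
  8+e+1 = 7 carry 1
  3+f+1 = 3 carry 1
  1+e+1 = 0 carry 1
  1+1+1 = 3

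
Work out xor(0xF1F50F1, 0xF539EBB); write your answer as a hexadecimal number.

XOR each hex digit independently (no carries):
  F^F=0, 1^5=4, F^3=C, 5^9=C, 0^E=E, F^B=4, 1^B=A

0x04CCE4A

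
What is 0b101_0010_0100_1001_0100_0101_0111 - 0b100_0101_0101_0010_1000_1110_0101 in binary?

Subtract column by column in base 2:
  1-1 → 0
  1-0 → 1
  1-1 → 0
  0-0 → 0
  1-0 → 1
  0-1 → 1 (borrow)
  1-1-1 → 1 (borrow)
  0-1-1 → 0 (borrow)
  0-0-1 → 1 (borrow)
  0-0-1 → 1 (borrow)
  1-0-1 → 0
  0-1 → 1 (borrow)
  1-0-1 → 0
  0-1 → 1 (borrow)
  0-0-1 → 1 (borrow)
  1-0-1 → 0
  0-1 → 1 (borrow)
  0-0-1 → 1 (borrow)
  1-1-1 → 1 (borrow)
  0-0-1 → 1 (borrow)
  0-1-1 → 0 (borrow)
  1-0-1 → 0
  0-1 → 1 (borrow)
  0-0-1 → 1 (borrow)
  1-0-1 → 0
  0-0 → 0
  1-1 → 0

0b110011110110101101110010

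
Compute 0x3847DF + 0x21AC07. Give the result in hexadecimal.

Add column by column in base 16, right to left:
  F+7 = 6 carry 1
  D+0+1 = E
  7+C = 3 carry 1
  4+A+1 = F
  8+1 = 9
  3+2 = 5

0x59F3E6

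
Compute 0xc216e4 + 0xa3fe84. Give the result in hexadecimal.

0x1661568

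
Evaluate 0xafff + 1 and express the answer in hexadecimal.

0xb000

The trailing 3 digits are F (max in base 16), so adding 1 cascades: they roll to 0 and the next digit up increments.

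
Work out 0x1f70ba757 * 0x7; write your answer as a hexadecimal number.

Multiply each base-16 digit by 7, carrying:
  7×7 = 49 → write 1 carry 3
  5×7+3 = 38 → write 6 carry 2
  7×7+2 = 51 → write 3 carry 3
  a×7+3 = 73 → write 9 carry 4
  b×7+4 = 81 → write 1 carry 5
  0×7+5 = 5 → write 5
  7×7 = 49 → write 1 carry 3
  f×7+3 = 108 → write c carry 6
  1×7+6 = 13 → write d

0xdc1519361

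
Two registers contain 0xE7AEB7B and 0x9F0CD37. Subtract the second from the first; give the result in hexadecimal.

Subtract column by column in base 16:
  B-7 → 4
  7-3 → 4
  B-D → E (borrow)
  E-C-1 → 1
  A-0 → A
  7-F → 8 (borrow)
  E-9-1 → 4

0x48A1E44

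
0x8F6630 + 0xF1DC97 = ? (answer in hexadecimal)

Add column by column in base 16, right to left:
  0+7 = 7
  3+9 = C
  6+C = 2 carry 1
  6+D+1 = 4 carry 1
  F+1+1 = 1 carry 1
  8+F+1 = 8 carry 1
  final carry 1

0x18142C7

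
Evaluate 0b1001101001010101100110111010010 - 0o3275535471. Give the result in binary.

0o3275535471 = 0b11010111101101011101100111001 in binary.
Subtract column by column in base 2:
  0-1 → 1 (borrow)
  1-0-1 → 0
  0-0 → 0
  0-1 → 1 (borrow)
  1-1-1 → 1 (borrow)
  0-1-1 → 0 (borrow)
  1-0-1 → 0
  1-0 → 1
  1-1 → 0
  0-1 → 1 (borrow)
  1-0-1 → 0
  1-1 → 0
  0-1 → 1 (borrow)
  0-1-1 → 0 (borrow)
  1-0-1 → 0
  1-1 → 0
  0-0 → 0
  1-1 → 0
  0-1 → 1 (borrow)
  1-0-1 → 0
  0-1 → 1 (borrow)
  1-1-1 → 1 (borrow)
  0-1-1 → 0 (borrow)
  0-1-1 → 0 (borrow)
  1-0-1 → 0
  0-1 → 1 (borrow)
  1-0-1 → 0
  1-1 → 0
  0-1 → 1 (borrow)
  0-0-1 → 1 (borrow)
  1-0-1 → 0

0b110010001101000001001010011001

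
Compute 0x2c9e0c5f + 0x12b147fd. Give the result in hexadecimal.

0x3f4f545c

Add column by column in base 16, right to left:
  f+d = c carry 1
  5+f+1 = 5 carry 1
  c+7+1 = 4 carry 1
  0+4+1 = 5
  e+1 = f
  9+b = 4 carry 1
  c+2+1 = f
  2+1 = 3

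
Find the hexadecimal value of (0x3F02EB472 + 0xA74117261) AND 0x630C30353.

0x620400253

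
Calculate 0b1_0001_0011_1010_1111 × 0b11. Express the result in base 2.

0b110011101100001101

Multiply each base-2 digit by 3, carrying:
  1×3 = 3 → write 1 carry 1
  1×3+1 = 4 → write 0 carry 2
  1×3+2 = 5 → write 1 carry 2
  1×3+2 = 5 → write 1 carry 2
  0×3+2 = 2 → write 0 carry 1
  1×3+1 = 4 → write 0 carry 2
  0×3+2 = 2 → write 0 carry 1
  1×3+1 = 4 → write 0 carry 2
  1×3+2 = 5 → write 1 carry 2
  1×3+2 = 5 → write 1 carry 2
  0×3+2 = 2 → write 0 carry 1
  0×3+1 = 1 → write 1
  1×3 = 3 → write 1 carry 1
  0×3+1 = 1 → write 1
  0×3 = 0 → write 0
  0×3 = 0 → write 0
  1×3 = 3 → write 1 carry 1
  remaining carry: 1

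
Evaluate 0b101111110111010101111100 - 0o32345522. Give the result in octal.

0b101111110111010101111100 = 0o57672574 in octal.
Subtract column by column in base 8:
  4-2 → 2
  7-2 → 5
  5-5 → 0
  2-5 → 5 (borrow)
  7-4-1 → 2
  6-3 → 3
  7-2 → 5
  5-3 → 2

0o25325052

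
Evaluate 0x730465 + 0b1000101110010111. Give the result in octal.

0x730465 = 0o34602145 in octal.
0b1000101110010111 = 0o105627 in octal.
Add column by column in base 8, right to left:
  5+7 = 4 carry 1
  4+2+1 = 7
  1+6 = 7
  2+5 = 7
  0+0 = 0
  6+1 = 7
  4+0 = 4
  3+0 = 3

0o34707774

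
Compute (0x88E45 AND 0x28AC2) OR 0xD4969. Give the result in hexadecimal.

0xDCB69

0x88E45 AND 0x28AC2 = 0x08A40.
Then OR with 0xD4969.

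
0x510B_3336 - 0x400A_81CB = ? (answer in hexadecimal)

0x1100B16B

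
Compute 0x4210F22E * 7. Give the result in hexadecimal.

Multiply each base-16 digit by 7, carrying:
  E×7 = 98 → write 2 carry 6
  2×7+6 = 20 → write 4 carry 1
  2×7+1 = 15 → write F
  F×7 = 105 → write 9 carry 6
  0×7+6 = 6 → write 6
  1×7 = 7 → write 7
  2×7 = 14 → write E
  4×7 = 28 → write C carry 1
  remaining carry: 1

0x1CE769F42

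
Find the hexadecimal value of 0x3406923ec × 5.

Multiply each base-16 digit by 5, carrying:
  c×5 = 60 → write c carry 3
  e×5+3 = 73 → write 9 carry 4
  3×5+4 = 19 → write 3 carry 1
  2×5+1 = 11 → write b
  9×5 = 45 → write d carry 2
  6×5+2 = 32 → write 0 carry 2
  0×5+2 = 2 → write 2
  4×5 = 20 → write 4 carry 1
  3×5+1 = 16 → write 0 carry 1
  remaining carry: 1

0x10420db39c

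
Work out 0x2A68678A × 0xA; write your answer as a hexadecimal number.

0x1A8140B64

Multiply each base-16 digit by 10, carrying:
  A×10 = 100 → write 4 carry 6
  8×10+6 = 86 → write 6 carry 5
  7×10+5 = 75 → write B carry 4
  6×10+4 = 64 → write 0 carry 4
  8×10+4 = 84 → write 4 carry 5
  6×10+5 = 65 → write 1 carry 4
  A×10+4 = 104 → write 8 carry 6
  2×10+6 = 26 → write A carry 1
  remaining carry: 1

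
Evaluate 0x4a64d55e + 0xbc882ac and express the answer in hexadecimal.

0x562d580a

Add column by column in base 16, right to left:
  e+c = a carry 1
  5+a+1 = 0 carry 1
  5+2+1 = 8
  d+8 = 5 carry 1
  4+8+1 = d
  6+c = 2 carry 1
  a+b+1 = 6 carry 1
  4+0+1 = 5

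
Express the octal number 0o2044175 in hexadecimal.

Each octal digit is 3 bits: 2=010 0=000 4=100 4=100 1=001 7=111 5=101.
Group the bits into nibbles: 1000 0100 1000 0111 1101 → 8487D.

0x8487D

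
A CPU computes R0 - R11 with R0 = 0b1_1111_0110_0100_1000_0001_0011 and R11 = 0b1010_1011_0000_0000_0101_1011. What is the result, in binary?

0b1010010110100011110111000

Subtract column by column in base 2:
  1-1 → 0
  1-1 → 0
  0-0 → 0
  0-1 → 1 (borrow)
  1-1-1 → 1 (borrow)
  0-0-1 → 1 (borrow)
  0-1-1 → 0 (borrow)
  0-0-1 → 1 (borrow)
  0-0-1 → 1 (borrow)
  0-0-1 → 1 (borrow)
  0-0-1 → 1 (borrow)
  1-0-1 → 0
  0-0 → 0
  0-0 → 0
  1-0 → 1
  0-0 → 0
  0-1 → 1 (borrow)
  1-1-1 → 1 (borrow)
  1-0-1 → 0
  0-1 → 1 (borrow)
  1-0-1 → 0
  1-1 → 0
  1-0 → 1
  1-1 → 0
  1-0 → 1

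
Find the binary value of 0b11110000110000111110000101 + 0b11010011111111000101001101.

0b111000100110000000011010010

Add column by column in base 2, right to left:
  1+1 = 0 carry 1
  0+0+1 = 1
  1+1 = 0 carry 1
  0+1+1 = 0 carry 1
  0+0+1 = 1
  0+0 = 0
  0+1 = 1
  1+0 = 1
  1+1 = 0 carry 1
  1+0+1 = 0 carry 1
  1+0+1 = 0 carry 1
  1+0+1 = 0 carry 1
  0+1+1 = 0 carry 1
  0+1+1 = 0 carry 1
  0+1+1 = 0 carry 1
  0+1+1 = 0 carry 1
  1+1+1 = 1 carry 1
  1+1+1 = 1 carry 1
  0+1+1 = 0 carry 1
  0+1+1 = 0 carry 1
  0+0+1 = 1
  0+0 = 0
  1+1 = 0 carry 1
  1+0+1 = 0 carry 1
  1+1+1 = 1 carry 1
  1+1+1 = 1 carry 1
  final carry 1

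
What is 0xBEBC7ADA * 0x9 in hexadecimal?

Multiply each base-16 digit by 9, carrying:
  A×9 = 90 → write A carry 5
  D×9+5 = 122 → write A carry 7
  A×9+7 = 97 → write 1 carry 6
  7×9+6 = 69 → write 5 carry 4
  C×9+4 = 112 → write 0 carry 7
  B×9+7 = 106 → write A carry 6
  E×9+6 = 132 → write 4 carry 8
  B×9+8 = 107 → write B carry 6
  remaining carry: 6

0x6B4A051AA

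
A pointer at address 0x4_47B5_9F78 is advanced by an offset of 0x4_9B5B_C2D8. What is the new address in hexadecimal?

Add column by column in base 16, right to left:
  8+8 = 0 carry 1
  7+D+1 = 5 carry 1
  F+2+1 = 2 carry 1
  9+C+1 = 6 carry 1
  5+B+1 = 1 carry 1
  B+5+1 = 1 carry 1
  7+B+1 = 3 carry 1
  4+9+1 = E
  4+4 = 8

0x8E3116250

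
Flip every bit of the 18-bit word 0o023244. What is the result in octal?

Each oct digit d becomes 7−d:
  0→7, 2→5, 3→4, 2→5, 4→3, 4→3

0o754533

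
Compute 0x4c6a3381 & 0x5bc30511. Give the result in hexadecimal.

0x48420101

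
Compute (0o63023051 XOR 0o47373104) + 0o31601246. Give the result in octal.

0o56151423

First 0o63023051 XOR 0o47373104 = 0o24350155.
Add column by column in base 8, right to left:
  5+6 = 3 carry 1
  5+4+1 = 2 carry 1
  1+2+1 = 4
  0+1 = 1
  5+0 = 5
  3+6 = 1 carry 1
  4+1+1 = 6
  2+3 = 5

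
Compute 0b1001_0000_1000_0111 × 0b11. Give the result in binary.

0b11011000110010101

Multiply each base-2 digit by 3, carrying:
  1×3 = 3 → write 1 carry 1
  1×3+1 = 4 → write 0 carry 2
  1×3+2 = 5 → write 1 carry 2
  0×3+2 = 2 → write 0 carry 1
  0×3+1 = 1 → write 1
  0×3 = 0 → write 0
  0×3 = 0 → write 0
  1×3 = 3 → write 1 carry 1
  0×3+1 = 1 → write 1
  0×3 = 0 → write 0
  0×3 = 0 → write 0
  0×3 = 0 → write 0
  1×3 = 3 → write 1 carry 1
  0×3+1 = 1 → write 1
  0×3 = 0 → write 0
  1×3 = 3 → write 1 carry 1
  remaining carry: 1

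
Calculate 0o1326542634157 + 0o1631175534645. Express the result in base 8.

Add column by column in base 8, right to left:
  7+5 = 4 carry 1
  5+4+1 = 2 carry 1
  1+6+1 = 0 carry 1
  4+4+1 = 1 carry 1
  3+3+1 = 7
  6+5 = 3 carry 1
  2+5+1 = 0 carry 1
  4+7+1 = 4 carry 1
  5+1+1 = 7
  6+1 = 7
  2+3 = 5
  3+6 = 1 carry 1
  1+1+1 = 3

0o3157740371024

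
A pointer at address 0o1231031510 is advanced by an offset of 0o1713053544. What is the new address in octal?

0o3144105254

Add column by column in base 8, right to left:
  0+4 = 4
  1+4 = 5
  5+5 = 2 carry 1
  1+3+1 = 5
  3+5 = 0 carry 1
  0+0+1 = 1
  1+3 = 4
  3+1 = 4
  2+7 = 1 carry 1
  1+1+1 = 3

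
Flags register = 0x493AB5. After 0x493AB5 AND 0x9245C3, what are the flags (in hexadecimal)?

AND each hex digit independently (no carries):
  4&9=0, 9&2=0, 3&4=0, A&5=0, B&C=8, 5&3=1

0x000081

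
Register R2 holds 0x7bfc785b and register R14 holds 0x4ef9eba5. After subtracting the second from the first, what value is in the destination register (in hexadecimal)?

0x2d028cb6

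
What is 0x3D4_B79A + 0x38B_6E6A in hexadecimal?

Add column by column in base 16, right to left:
  A+A = 4 carry 1
  9+6+1 = 0 carry 1
  7+E+1 = 6 carry 1
  B+6+1 = 2 carry 1
  4+B+1 = 0 carry 1
  D+8+1 = 6 carry 1
  3+3+1 = 7

0x7602604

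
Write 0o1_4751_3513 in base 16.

0x19e974b

Each octal digit is 3 bits: 1=001 4=100 7=111 5=101 1=001 3=011 5=101 1=001 3=011.
Group the bits into nibbles: 0001 1001 1110 1001 0111 0100 1011 → 19e974b.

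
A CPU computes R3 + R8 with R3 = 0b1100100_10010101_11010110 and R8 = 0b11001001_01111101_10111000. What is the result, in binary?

0b1001011100001001110001110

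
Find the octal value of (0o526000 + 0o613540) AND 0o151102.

0o141100

Add column by column in base 8, right to left:
  0+0 = 0
  0+4 = 4
  0+5 = 5
  6+3 = 1 carry 1
  2+1+1 = 4
  5+6 = 3 carry 1
  final carry 1
Sum = 0o1341540; now AND with 0o151102:
  1&0=0, 3&1=1, 4&5=4, 1&1=1, 5&1=1, 4&0=0, 0&2=0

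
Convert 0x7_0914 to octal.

0o1604424

Expand each hex digit to 4 bits: 7=0111 0=0000 9=1001 1=0001 4=0100.
Group the bits in threes: 001 110 000 100 100 010 100 → 1604424.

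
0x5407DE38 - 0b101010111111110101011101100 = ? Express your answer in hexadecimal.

0b101010111111110101011101100 = 0x55FEAEC in hexadecimal.
Subtract column by column in base 16:
  8-C → C (borrow)
  3-E-1 → 4 (borrow)
  E-A-1 → 3
  D-E → F (borrow)
  7-F-1 → 7 (borrow)
  0-5-1 → A (borrow)
  4-5-1 → E (borrow)
  5-0-1 → 4

0x4EA7F34C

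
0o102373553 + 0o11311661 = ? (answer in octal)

0o113705434

Add column by column in base 8, right to left:
  3+1 = 4
  5+6 = 3 carry 1
  5+6+1 = 4 carry 1
  3+1+1 = 5
  7+1 = 0 carry 1
  3+3+1 = 7
  2+1 = 3
  0+1 = 1
  1+0 = 1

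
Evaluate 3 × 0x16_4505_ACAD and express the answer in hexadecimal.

Multiply each base-16 digit by 3, carrying:
  D×3 = 39 → write 7 carry 2
  A×3+2 = 32 → write 0 carry 2
  C×3+2 = 38 → write 6 carry 2
  A×3+2 = 32 → write 0 carry 2
  5×3+2 = 17 → write 1 carry 1
  0×3+1 = 1 → write 1
  5×3 = 15 → write F
  4×3 = 12 → write C
  6×3 = 18 → write 2 carry 1
  1×3+1 = 4 → write 4

0x42CF110607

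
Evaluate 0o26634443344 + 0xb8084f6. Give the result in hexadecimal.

0o26634443344 = 0xb67246e4 in hexadecimal.
Add column by column in base 16, right to left:
  4+6 = a
  e+f = d carry 1
  6+4+1 = b
  4+8 = c
  2+0 = 2
  7+8 = f
  6+b = 1 carry 1
  b+0+1 = c

0xc1f2cbda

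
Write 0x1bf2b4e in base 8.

0o157625516

Expand each hex digit to 4 bits: 1=0001 b=1011 f=1111 2=0010 b=1011 4=0100 e=1110.
Group the bits in threes: 001 101 111 110 010 101 101 001 110 → 157625516.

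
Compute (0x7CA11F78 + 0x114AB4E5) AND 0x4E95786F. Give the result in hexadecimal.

0xC81504D

Add column by column in base 16, right to left:
  8+5 = D
  7+E = 5 carry 1
  F+4+1 = 4 carry 1
  1+B+1 = D
  1+A = B
  A+4 = E
  C+1 = D
  7+1 = 8
Sum = 0x8DEBD45D; now AND with 0x4E95786F:
  8&4=0, D&E=C, E&9=8, B&5=1, D&7=5, 4&8=0, 5&6=4, D&F=D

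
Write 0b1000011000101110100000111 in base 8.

0o103056407

Group the bits in threes: 001 000 011 000 101 110 100 000 111 → 103056407.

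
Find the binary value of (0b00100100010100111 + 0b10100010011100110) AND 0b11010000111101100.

Add column by column in base 2, right to left:
  1+0 = 1
  1+1 = 0 carry 1
  1+1+1 = 1 carry 1
  0+0+1 = 1
  0+0 = 0
  1+1 = 0 carry 1
  0+1+1 = 0 carry 1
  1+1+1 = 1 carry 1
  0+0+1 = 1
  0+0 = 0
  0+1 = 1
  1+0 = 1
  0+0 = 0
  0+0 = 0
  1+1 = 0 carry 1
  0+0+1 = 1
  0+1 = 1
Sum = 0b11000110110001101; now AND with 0b11010000111101100:
  11000110110001101
& 11010000111101100
= 11000000110001100

0b11000000110001100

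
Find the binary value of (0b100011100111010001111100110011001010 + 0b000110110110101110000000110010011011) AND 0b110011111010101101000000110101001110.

0b100010011000101101000000100101000100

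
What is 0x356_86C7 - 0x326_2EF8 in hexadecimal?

0x3057CF

Subtract column by column in base 16:
  7-8 → F (borrow)
  C-F-1 → C (borrow)
  6-E-1 → 7 (borrow)
  8-2-1 → 5
  6-6 → 0
  5-2 → 3
  3-3 → 0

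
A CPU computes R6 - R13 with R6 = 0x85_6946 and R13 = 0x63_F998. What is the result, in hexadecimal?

0x216FAE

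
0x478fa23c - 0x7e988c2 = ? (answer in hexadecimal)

0x3fa6197a

Subtract column by column in base 16:
  c-2 → a
  3-c → 7 (borrow)
  2-8-1 → 9 (borrow)
  a-8-1 → 1
  f-9 → 6
  8-e → a (borrow)
  7-7-1 → f (borrow)
  4-0-1 → 3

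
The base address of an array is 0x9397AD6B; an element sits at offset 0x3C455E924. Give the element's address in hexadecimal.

Add column by column in base 16, right to left:
  B+4 = F
  6+2 = 8
  D+9 = 6 carry 1
  A+E+1 = 9 carry 1
  7+5+1 = D
  9+5 = E
  3+4 = 7
  9+C = 5 carry 1
  0+3+1 = 4

0x457ED968F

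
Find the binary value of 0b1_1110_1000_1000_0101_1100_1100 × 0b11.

0b101101110011001000101100100

Multiply each base-2 digit by 3, carrying:
  0×3 = 0 → write 0
  0×3 = 0 → write 0
  1×3 = 3 → write 1 carry 1
  1×3+1 = 4 → write 0 carry 2
  0×3+2 = 2 → write 0 carry 1
  0×3+1 = 1 → write 1
  1×3 = 3 → write 1 carry 1
  1×3+1 = 4 → write 0 carry 2
  1×3+2 = 5 → write 1 carry 2
  0×3+2 = 2 → write 0 carry 1
  1×3+1 = 4 → write 0 carry 2
  0×3+2 = 2 → write 0 carry 1
  0×3+1 = 1 → write 1
  0×3 = 0 → write 0
  0×3 = 0 → write 0
  1×3 = 3 → write 1 carry 1
  0×3+1 = 1 → write 1
  0×3 = 0 → write 0
  0×3 = 0 → write 0
  1×3 = 3 → write 1 carry 1
  0×3+1 = 1 → write 1
  1×3 = 3 → write 1 carry 1
  1×3+1 = 4 → write 0 carry 2
  1×3+2 = 5 → write 1 carry 2
  1×3+2 = 5 → write 1 carry 2
  remaining carry: 10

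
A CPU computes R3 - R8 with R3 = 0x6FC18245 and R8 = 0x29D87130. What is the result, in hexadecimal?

Subtract column by column in base 16:
  5-0 → 5
  4-3 → 1
  2-1 → 1
  8-7 → 1
  1-8 → 9 (borrow)
  C-D-1 → E (borrow)
  F-9-1 → 5
  6-2 → 4

0x45E91115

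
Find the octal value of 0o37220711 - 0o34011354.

0o3207335

Subtract column by column in base 8:
  1-4 → 5 (borrow)
  1-5-1 → 3 (borrow)
  7-3-1 → 3
  0-1 → 7 (borrow)
  2-1-1 → 0
  2-0 → 2
  7-4 → 3
  3-3 → 0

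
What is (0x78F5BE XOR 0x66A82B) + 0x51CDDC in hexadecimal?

0x702B71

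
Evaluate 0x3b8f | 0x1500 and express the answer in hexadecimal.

0x3f8f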